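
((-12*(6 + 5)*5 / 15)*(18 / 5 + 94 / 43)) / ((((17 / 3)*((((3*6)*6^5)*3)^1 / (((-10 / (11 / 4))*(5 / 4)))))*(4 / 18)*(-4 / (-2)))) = 1555 / 1421064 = 0.00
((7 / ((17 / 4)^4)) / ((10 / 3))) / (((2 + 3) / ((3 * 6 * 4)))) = 193536 / 2088025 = 0.09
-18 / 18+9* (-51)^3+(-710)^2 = -689760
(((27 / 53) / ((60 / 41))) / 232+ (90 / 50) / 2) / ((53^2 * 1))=221697 / 690789280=0.00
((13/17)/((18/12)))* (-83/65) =-166/255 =-0.65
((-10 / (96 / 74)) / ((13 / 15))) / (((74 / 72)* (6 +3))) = -25 / 26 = -0.96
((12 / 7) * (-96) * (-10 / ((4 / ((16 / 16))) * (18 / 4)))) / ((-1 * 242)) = -320 / 847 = -0.38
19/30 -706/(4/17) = -44998/15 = -2999.87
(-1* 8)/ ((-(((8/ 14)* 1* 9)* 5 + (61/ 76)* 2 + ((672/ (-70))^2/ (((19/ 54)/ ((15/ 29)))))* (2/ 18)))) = 16240/ 86017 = 0.19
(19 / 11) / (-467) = -19 / 5137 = -0.00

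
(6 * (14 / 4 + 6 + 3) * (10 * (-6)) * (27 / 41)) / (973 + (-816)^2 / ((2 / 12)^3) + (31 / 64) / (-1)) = -0.00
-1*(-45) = 45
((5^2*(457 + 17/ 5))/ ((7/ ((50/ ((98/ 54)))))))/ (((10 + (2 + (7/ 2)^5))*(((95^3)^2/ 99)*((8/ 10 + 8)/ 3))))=26850528/ 6935166222823825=0.00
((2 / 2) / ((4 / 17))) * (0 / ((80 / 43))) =0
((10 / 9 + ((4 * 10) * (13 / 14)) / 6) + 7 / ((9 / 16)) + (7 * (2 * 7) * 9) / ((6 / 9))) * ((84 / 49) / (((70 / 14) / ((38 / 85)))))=12858136 / 62475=205.81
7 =7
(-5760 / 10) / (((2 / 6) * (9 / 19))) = -3648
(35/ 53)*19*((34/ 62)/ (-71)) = -11305/ 116653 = -0.10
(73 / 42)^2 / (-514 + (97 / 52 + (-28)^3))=-69277 / 515147535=-0.00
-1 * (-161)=161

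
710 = 710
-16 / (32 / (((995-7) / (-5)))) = 494 / 5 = 98.80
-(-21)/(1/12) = 252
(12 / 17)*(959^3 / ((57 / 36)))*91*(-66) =-762787629860256 / 323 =-2361571609474.48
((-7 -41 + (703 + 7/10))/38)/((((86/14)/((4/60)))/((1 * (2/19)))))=45899/2328450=0.02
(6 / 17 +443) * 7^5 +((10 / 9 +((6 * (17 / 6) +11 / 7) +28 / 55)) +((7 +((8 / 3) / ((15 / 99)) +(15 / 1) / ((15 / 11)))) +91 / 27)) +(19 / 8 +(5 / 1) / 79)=832211815620391 / 111683880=7451494.48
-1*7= -7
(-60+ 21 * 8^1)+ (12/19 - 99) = 183/19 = 9.63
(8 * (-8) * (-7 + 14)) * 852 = -381696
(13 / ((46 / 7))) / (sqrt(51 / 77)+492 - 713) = -91091 / 10176028 - 91 *sqrt(3927) / 172992476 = -0.01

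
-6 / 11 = -0.55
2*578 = 1156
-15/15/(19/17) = -17/19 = -0.89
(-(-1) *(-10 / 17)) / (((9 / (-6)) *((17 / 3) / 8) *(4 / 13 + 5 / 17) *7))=2080 / 15827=0.13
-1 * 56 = -56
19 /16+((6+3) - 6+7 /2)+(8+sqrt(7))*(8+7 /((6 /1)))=55*sqrt(7) /6+3889 /48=105.27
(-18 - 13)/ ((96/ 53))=-17.11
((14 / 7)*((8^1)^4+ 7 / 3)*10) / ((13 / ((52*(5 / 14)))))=2459000 / 21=117095.24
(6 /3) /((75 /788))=1576 /75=21.01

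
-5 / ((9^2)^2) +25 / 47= 163790 / 308367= 0.53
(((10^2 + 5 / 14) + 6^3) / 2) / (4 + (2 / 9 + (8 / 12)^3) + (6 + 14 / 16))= 239166 / 17227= 13.88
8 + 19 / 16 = 147 / 16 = 9.19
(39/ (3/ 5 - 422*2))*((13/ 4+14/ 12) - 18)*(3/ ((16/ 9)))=286065/ 269888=1.06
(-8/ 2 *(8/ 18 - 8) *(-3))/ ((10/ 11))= -1496/ 15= -99.73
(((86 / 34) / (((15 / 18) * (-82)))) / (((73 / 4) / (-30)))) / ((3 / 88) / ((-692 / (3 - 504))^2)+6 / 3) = 0.03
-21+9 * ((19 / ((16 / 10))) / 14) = -13.37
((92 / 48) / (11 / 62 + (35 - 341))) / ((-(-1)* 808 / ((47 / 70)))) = -33511 / 6434604960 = -0.00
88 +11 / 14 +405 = 6913 / 14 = 493.79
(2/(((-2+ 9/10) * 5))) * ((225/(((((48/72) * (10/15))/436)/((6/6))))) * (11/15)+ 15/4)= -647475/11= -58861.36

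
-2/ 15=-0.13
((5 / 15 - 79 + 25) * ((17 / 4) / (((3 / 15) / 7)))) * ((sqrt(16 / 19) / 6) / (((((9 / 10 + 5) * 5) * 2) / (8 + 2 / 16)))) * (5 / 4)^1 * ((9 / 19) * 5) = -497.78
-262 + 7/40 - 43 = -12193/40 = -304.82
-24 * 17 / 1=-408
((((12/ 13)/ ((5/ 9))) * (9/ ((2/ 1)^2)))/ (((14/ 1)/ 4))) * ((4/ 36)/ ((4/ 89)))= 2403/ 910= 2.64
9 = 9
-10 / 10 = -1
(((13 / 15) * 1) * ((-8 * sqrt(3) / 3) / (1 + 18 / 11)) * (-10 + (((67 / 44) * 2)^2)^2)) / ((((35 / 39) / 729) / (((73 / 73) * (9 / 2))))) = -6582097571283 * sqrt(3) / 27019300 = -421940.15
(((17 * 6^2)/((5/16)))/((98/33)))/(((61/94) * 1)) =15187392/14945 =1016.22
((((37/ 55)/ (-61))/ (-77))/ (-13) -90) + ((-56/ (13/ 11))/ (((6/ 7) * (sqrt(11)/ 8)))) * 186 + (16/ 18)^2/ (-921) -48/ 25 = -97216 * sqrt(11)/ 13 -115147728841543/ 1252683206775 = -24894.15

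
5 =5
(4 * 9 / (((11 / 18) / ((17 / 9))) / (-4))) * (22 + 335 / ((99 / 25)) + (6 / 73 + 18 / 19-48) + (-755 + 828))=-9906897152 / 167827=-59030.41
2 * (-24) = -48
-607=-607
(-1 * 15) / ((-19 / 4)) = 60 / 19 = 3.16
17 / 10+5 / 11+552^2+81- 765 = 304022.15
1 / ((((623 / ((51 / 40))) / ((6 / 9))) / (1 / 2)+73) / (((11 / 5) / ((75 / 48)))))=2992 / 3270125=0.00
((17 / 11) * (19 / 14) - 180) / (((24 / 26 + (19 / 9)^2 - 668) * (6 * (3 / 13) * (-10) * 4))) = -41670837 / 8596144480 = -0.00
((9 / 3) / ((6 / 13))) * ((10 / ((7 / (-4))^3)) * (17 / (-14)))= 35360 / 2401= 14.73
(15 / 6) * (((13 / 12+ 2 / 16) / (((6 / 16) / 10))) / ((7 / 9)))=725 / 7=103.57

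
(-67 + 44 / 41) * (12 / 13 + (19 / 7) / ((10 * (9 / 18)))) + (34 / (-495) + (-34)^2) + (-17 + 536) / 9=2062840162 / 1846845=1116.95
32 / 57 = 0.56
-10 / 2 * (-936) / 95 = 936 / 19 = 49.26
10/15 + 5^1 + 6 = 35/3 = 11.67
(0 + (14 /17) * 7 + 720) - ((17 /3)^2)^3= -401344271 /12393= -32384.76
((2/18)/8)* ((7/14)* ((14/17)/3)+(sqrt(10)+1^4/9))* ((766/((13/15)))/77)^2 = 69677275/153306153+3667225* sqrt(10)/2004002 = 6.24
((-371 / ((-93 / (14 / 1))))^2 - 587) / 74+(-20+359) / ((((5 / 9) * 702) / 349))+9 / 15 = 1406885744 / 4160169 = 338.18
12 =12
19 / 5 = 3.80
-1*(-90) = 90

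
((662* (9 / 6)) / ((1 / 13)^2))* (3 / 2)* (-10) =-2517255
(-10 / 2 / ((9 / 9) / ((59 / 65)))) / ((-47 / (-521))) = -30739 / 611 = -50.31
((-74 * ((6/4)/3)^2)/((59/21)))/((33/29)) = -7511/1298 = -5.79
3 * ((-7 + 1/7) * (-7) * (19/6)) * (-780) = -355680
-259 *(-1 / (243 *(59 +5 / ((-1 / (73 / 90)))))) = 0.02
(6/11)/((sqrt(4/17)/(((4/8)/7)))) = 3 * sqrt(17)/154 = 0.08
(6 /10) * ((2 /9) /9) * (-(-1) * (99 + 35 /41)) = 8188 /5535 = 1.48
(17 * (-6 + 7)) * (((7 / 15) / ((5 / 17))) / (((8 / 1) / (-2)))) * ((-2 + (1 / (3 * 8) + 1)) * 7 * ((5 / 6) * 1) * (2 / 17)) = 19159 / 4320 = 4.43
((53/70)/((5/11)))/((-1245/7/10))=-583/6225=-0.09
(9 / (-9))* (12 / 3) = -4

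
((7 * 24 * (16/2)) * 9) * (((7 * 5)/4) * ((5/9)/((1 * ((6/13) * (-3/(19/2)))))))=-1210300/3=-403433.33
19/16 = 1.19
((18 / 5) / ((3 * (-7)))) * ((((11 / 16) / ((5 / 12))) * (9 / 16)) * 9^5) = -52612659 / 5600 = -9395.12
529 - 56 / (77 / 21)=513.73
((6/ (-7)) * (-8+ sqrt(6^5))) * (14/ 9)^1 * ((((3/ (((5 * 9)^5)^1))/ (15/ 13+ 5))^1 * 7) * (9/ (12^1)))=91/ 615093750- 91 * sqrt(6)/ 136687500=-0.00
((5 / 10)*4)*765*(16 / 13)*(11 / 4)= 67320 / 13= 5178.46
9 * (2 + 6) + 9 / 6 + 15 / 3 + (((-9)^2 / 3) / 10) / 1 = 406 / 5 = 81.20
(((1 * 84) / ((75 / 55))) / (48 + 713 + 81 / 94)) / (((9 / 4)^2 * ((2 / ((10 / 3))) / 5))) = 0.13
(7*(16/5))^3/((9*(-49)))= -28672/1125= -25.49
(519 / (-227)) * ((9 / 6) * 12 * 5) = -46710 / 227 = -205.77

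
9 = 9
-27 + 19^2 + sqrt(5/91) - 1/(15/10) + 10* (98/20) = sqrt(455)/91 + 1147/3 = 382.57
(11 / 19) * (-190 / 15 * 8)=-176 / 3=-58.67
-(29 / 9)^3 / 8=-4.18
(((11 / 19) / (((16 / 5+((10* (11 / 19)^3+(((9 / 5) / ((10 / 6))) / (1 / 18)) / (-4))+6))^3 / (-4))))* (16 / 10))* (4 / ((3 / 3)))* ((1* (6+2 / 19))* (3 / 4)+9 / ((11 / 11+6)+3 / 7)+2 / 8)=-46944713537497600000 / 129903776176772589251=-0.36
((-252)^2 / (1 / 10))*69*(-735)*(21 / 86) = -338163562800 / 43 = -7864268902.33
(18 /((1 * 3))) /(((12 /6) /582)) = 1746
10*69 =690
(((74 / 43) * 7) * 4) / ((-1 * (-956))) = 518 / 10277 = 0.05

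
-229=-229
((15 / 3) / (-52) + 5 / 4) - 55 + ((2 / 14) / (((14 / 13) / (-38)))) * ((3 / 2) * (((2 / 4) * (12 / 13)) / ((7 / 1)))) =-242323 / 4459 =-54.34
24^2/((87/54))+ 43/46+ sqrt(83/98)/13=sqrt(166)/182+ 478175/1334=358.52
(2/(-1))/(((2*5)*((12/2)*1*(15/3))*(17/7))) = -7/2550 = -0.00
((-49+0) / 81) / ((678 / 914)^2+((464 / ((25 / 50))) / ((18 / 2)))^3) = -92102409 / 166907766953857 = -0.00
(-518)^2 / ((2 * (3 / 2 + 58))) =38332 / 17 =2254.82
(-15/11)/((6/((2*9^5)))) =-295245/11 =-26840.45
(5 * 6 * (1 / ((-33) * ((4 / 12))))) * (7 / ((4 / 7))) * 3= -2205 / 22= -100.23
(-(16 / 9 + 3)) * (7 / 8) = -301 / 72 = -4.18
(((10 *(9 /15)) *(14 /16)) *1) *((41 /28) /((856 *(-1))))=-123 /13696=-0.01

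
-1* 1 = -1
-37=-37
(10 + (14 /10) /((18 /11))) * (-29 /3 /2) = -28333 /540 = -52.47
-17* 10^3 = -17000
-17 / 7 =-2.43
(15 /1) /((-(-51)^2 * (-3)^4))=-5 /70227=-0.00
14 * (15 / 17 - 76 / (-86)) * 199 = 3596726 / 731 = 4920.28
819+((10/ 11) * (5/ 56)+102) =283693/ 308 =921.08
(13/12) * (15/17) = 0.96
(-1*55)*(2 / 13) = -110 / 13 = -8.46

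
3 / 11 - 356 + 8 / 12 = -11717 / 33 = -355.06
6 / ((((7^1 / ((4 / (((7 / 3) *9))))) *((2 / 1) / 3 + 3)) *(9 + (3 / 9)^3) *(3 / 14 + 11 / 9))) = 2916 / 850157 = 0.00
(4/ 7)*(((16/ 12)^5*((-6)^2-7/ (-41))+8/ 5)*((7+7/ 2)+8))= 567777136/ 348705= 1628.24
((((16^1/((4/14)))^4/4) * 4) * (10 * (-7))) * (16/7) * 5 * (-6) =47205580800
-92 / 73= -1.26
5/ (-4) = -5/ 4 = -1.25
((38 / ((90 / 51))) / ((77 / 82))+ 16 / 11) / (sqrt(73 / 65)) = 28166*sqrt(4745) / 84315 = 23.01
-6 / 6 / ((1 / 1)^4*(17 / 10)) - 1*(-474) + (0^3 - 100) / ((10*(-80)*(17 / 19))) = 64403 / 136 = 473.55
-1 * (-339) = 339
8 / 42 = 4 / 21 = 0.19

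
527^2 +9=277738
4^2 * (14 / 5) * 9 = 2016 / 5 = 403.20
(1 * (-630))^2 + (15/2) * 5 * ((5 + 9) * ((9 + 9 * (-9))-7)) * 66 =-2340450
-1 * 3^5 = -243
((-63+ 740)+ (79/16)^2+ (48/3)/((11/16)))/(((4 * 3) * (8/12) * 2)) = 2040619/45056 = 45.29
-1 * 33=-33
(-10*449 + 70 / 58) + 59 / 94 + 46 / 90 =-4487.65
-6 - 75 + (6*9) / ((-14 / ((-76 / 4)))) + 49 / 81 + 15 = 4474 / 567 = 7.89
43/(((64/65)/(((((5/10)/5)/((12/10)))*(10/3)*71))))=992225/1152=861.31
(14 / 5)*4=56 / 5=11.20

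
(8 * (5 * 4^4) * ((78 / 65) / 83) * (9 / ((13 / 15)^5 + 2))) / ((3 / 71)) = 1987545600000 / 156873569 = 12669.73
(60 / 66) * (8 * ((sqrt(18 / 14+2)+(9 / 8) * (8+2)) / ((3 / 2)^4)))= 18.77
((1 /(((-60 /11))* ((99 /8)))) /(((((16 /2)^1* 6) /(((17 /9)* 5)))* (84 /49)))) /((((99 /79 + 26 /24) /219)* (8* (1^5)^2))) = -686273 /34447680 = -0.02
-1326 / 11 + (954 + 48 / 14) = 64440 / 77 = 836.88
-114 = -114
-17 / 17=-1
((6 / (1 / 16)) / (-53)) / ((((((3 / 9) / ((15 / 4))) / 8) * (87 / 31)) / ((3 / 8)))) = -21.78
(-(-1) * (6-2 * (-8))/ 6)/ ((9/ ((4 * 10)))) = 440/ 27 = 16.30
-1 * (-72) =72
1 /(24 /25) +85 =2065 /24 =86.04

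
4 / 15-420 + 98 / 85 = -418.58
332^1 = 332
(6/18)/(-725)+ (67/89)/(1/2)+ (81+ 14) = 18680986/193575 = 96.51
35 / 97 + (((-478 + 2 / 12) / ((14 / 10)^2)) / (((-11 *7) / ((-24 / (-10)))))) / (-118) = 6400750 / 21592879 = 0.30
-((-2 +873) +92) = -963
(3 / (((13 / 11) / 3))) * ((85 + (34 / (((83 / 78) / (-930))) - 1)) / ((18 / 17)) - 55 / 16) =-3679696383 / 17264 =-213142.75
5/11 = 0.45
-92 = -92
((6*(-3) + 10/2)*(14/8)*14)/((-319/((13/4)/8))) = 8281/20416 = 0.41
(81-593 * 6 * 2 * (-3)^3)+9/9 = 192214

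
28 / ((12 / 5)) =35 / 3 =11.67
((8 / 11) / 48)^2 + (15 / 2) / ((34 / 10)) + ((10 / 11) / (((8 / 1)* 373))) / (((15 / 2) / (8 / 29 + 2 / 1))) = 1767214891 / 801020484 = 2.21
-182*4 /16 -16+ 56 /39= -4685 /78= -60.06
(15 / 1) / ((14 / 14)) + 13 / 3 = 19.33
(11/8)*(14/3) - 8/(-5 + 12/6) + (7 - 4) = 145/12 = 12.08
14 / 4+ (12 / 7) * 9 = 265 / 14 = 18.93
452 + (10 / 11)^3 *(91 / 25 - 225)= 380252 / 1331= 285.69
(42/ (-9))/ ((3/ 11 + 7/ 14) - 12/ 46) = -1012/ 111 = -9.12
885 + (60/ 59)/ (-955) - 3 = 9939246/ 11269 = 882.00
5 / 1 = 5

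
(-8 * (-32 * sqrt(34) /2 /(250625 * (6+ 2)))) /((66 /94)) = 752 * sqrt(34) /8270625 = 0.00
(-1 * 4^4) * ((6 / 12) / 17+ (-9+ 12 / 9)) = 99712 / 51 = 1955.14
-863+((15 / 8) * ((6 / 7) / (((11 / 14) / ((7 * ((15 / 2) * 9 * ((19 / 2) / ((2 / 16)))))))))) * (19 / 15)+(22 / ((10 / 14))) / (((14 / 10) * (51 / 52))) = 51723626 / 561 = 92198.98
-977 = -977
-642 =-642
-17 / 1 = -17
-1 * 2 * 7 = -14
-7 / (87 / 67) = -5.39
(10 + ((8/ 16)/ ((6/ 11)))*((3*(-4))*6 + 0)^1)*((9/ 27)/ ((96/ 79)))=-553/ 36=-15.36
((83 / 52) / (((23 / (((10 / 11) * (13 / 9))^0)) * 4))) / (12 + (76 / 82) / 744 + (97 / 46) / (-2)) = 316479 / 199686656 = 0.00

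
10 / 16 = 5 / 8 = 0.62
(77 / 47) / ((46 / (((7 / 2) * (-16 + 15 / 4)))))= -26411 / 17296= -1.53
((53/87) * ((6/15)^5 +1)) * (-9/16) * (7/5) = -3513741/7250000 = -0.48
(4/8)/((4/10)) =5/4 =1.25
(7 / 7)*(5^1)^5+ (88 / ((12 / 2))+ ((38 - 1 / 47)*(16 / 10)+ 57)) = 459298 / 141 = 3257.43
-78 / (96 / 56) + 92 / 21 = -41.12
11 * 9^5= 649539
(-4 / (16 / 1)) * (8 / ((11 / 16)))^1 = -32 / 11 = -2.91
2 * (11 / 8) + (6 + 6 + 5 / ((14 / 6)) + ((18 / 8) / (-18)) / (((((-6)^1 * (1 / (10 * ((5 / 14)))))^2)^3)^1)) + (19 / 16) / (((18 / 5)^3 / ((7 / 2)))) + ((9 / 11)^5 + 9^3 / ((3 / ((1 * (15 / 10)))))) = 900145606052122553 / 2357370803741184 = 381.84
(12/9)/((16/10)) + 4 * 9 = 221/6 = 36.83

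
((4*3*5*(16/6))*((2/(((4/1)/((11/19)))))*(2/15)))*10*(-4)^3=-225280/57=-3952.28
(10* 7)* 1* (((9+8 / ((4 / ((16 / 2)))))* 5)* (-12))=-105000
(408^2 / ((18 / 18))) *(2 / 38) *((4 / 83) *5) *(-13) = -43280640 / 1577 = -27444.92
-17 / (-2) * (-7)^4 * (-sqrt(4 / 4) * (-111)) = 4530687 / 2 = 2265343.50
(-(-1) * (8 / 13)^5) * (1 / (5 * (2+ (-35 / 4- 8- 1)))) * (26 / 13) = -262144 / 116957295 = -0.00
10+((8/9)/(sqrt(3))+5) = 8 * sqrt(3)/27+15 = 15.51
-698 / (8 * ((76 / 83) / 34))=-492439 / 152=-3239.73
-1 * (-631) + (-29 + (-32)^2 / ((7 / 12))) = 16502 / 7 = 2357.43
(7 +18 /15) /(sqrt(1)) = 41 /5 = 8.20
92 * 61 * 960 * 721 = 3884401920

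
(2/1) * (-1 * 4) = -8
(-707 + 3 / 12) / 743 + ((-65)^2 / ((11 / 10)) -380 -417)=99480379 / 32692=3042.96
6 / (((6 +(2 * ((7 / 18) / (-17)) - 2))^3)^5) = 3536085135655054572807601385949942 / 532513496975293192094690055963165283203125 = 0.00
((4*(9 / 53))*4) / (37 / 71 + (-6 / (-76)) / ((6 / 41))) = 777024 / 303319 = 2.56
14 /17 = 0.82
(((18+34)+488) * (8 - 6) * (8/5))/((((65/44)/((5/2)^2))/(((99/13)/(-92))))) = -2352240/3887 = -605.16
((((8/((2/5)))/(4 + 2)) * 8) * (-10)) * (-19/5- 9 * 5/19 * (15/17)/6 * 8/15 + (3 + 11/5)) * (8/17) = -2510080/16473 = -152.38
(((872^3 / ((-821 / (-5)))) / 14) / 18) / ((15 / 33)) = 1823400832 / 51723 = 35253.19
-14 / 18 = -7 / 9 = -0.78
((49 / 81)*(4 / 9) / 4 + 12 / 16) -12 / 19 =0.19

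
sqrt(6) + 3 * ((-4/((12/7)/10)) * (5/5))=-70 + sqrt(6)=-67.55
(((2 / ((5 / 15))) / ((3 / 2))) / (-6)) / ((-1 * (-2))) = -1 / 3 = -0.33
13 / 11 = 1.18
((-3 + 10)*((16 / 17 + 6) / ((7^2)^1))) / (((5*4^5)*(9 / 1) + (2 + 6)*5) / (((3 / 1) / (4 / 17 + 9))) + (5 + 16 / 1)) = 0.00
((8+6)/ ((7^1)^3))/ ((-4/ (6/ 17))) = -3/ 833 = -0.00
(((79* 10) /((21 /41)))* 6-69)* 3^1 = 192891 /7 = 27555.86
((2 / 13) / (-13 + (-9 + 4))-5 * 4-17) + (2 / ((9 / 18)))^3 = 3158 / 117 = 26.99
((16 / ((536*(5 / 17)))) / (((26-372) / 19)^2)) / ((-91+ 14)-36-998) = -6137 / 22278249730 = -0.00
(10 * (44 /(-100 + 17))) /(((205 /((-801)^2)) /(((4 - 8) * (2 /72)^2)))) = 174262 /3403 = 51.21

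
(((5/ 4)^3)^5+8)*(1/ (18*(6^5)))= 39107512717/ 150289495621632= 0.00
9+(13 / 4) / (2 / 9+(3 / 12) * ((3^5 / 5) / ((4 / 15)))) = 59805 / 6593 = 9.07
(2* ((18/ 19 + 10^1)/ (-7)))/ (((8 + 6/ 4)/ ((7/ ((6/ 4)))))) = -1.54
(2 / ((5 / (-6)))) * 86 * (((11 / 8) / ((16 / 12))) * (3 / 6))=-4257 / 40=-106.42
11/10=1.10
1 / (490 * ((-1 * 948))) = -1 / 464520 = -0.00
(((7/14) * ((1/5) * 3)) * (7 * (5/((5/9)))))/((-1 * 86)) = -189/860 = -0.22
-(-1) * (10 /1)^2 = 100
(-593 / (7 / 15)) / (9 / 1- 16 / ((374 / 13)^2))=-62209851 / 439663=-141.49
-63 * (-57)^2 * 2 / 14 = -29241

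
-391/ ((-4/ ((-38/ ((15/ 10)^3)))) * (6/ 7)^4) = -17837029/ 8748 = -2038.98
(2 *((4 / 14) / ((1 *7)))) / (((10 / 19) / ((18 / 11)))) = 684 / 2695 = 0.25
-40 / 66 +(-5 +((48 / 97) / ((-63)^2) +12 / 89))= -687367949 / 125636049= -5.47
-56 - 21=-77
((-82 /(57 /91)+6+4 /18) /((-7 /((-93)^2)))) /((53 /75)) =219540450 /1007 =218014.35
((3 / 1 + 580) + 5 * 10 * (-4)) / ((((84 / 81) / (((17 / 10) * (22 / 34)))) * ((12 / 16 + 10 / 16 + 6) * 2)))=113751 / 4130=27.54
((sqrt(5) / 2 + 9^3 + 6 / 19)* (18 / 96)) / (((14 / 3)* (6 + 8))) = 9* sqrt(5) / 6272 + 124713 / 59584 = 2.10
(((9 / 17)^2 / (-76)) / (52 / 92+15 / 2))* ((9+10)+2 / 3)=-36639 / 4074322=-0.01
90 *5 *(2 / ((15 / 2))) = 120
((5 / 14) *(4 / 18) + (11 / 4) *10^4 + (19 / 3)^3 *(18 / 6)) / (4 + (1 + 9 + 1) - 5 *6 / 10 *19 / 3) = -296753 / 42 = -7065.55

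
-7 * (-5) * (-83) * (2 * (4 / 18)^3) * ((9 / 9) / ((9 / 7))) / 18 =-162680 / 59049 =-2.76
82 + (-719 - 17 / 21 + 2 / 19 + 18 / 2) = -250853 / 399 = -628.70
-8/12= -0.67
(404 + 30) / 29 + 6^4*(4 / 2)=75602 / 29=2606.97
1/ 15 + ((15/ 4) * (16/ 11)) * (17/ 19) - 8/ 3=2383/ 1045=2.28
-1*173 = -173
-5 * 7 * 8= -280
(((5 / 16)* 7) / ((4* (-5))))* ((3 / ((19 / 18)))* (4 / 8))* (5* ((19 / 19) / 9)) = -105 / 1216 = -0.09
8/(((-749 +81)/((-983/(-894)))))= -983/74649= -0.01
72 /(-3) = -24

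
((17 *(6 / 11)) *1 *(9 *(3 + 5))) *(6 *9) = 396576 / 11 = 36052.36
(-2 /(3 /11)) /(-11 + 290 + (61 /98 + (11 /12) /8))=-34496 /1315883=-0.03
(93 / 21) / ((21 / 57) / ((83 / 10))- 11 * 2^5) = -48887 / 3885238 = -0.01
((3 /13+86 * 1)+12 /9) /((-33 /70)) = -239050 /1287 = -185.74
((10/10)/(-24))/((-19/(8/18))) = 1/1026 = 0.00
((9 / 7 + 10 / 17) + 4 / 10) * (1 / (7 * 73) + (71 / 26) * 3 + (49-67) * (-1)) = 470867001 / 7905170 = 59.56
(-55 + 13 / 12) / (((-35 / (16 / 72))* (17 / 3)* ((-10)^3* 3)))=-647 / 32130000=-0.00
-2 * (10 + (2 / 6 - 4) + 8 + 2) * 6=-196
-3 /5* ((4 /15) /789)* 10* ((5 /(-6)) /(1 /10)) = 40 /2367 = 0.02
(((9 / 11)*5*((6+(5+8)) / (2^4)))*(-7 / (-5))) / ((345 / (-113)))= -45087 / 20240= -2.23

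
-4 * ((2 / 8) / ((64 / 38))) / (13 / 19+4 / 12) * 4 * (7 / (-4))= 7581 / 1856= 4.08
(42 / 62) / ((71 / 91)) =1911 / 2201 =0.87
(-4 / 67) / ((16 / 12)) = -3 / 67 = -0.04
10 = 10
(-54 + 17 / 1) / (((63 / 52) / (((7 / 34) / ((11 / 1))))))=-962 / 1683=-0.57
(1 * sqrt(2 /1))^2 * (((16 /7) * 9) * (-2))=-576 /7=-82.29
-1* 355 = -355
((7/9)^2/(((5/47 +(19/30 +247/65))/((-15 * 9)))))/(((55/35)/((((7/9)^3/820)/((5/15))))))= -27647515/1403009586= -0.02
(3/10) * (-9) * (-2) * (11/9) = 33/5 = 6.60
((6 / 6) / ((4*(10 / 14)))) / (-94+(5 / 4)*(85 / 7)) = -49 / 11035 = -0.00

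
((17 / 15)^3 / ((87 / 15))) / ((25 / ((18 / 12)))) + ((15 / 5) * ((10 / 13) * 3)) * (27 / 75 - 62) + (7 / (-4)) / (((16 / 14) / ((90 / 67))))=-974750556341 / 2273310000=-428.78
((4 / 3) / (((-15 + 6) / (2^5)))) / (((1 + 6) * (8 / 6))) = -32 / 63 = -0.51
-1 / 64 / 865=-1 / 55360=-0.00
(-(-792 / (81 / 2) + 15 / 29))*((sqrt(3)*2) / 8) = 4969*sqrt(3) / 1044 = 8.24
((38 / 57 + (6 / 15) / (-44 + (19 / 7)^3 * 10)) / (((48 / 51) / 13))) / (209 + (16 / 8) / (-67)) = 305843141 / 6914081520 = 0.04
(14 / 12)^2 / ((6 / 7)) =1.59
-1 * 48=-48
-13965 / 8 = -1745.62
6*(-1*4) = -24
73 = 73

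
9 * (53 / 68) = 477 / 68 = 7.01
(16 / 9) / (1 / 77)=1232 / 9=136.89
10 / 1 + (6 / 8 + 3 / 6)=45 / 4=11.25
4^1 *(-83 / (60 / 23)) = -1909 / 15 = -127.27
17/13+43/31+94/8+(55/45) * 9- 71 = -73435/1612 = -45.56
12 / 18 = 2 / 3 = 0.67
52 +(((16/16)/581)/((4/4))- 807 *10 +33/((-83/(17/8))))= -37271583/4648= -8018.84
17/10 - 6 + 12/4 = -13/10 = -1.30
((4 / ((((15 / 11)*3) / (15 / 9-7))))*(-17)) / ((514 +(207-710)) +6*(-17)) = -11968 / 12285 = -0.97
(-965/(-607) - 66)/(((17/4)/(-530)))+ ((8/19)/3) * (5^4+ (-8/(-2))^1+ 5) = 4776819448/588183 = 8121.32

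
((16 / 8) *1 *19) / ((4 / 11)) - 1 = 207 / 2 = 103.50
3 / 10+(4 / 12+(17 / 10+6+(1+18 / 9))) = 34 / 3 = 11.33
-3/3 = -1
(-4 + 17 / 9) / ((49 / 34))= -646 / 441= -1.46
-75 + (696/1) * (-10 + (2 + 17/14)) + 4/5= -167897/35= -4797.06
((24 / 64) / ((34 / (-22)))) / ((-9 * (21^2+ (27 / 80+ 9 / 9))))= 10 / 164067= 0.00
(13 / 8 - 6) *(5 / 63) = -25 / 72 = -0.35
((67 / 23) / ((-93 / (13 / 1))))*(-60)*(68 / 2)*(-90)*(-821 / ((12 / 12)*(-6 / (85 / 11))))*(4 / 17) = -145878564000 / 7843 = -18599842.41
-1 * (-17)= 17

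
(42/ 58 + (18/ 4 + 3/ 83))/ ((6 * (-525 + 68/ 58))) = -8441/ 5043412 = -0.00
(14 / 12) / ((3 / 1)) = 7 / 18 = 0.39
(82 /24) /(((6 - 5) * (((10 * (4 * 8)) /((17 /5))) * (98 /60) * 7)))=697 /219520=0.00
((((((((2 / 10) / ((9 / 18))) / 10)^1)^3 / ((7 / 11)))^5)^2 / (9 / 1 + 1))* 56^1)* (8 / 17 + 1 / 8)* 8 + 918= 2731141661967487199724757829244481399655350505776351974 / 2975099849637785620615204607020132243633270263671875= 918.00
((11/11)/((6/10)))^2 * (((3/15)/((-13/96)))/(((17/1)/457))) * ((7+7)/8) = -193.00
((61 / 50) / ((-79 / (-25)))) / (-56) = -61 / 8848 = -0.01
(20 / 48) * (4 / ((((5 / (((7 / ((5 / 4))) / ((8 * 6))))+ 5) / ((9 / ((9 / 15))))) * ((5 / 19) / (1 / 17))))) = 133 / 1139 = 0.12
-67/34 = -1.97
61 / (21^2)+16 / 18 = 151 / 147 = 1.03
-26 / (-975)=2 / 75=0.03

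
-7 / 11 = -0.64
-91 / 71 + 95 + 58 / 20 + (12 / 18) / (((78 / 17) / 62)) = 8774423 / 83070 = 105.63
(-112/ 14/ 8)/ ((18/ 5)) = -5/ 18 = -0.28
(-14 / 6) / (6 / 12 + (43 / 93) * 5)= -434 / 523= -0.83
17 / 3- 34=-85 / 3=-28.33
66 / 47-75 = -3459 / 47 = -73.60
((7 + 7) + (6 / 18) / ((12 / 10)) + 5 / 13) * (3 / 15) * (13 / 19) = 3431 / 1710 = 2.01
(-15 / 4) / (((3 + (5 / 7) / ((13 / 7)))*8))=-195 / 1408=-0.14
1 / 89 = 0.01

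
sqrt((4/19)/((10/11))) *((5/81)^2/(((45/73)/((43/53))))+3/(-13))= -9184756 *sqrt(2090)/3865052295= -0.11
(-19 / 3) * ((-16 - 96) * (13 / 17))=27664 / 51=542.43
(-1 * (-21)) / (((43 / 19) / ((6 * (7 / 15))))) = 5586 / 215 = 25.98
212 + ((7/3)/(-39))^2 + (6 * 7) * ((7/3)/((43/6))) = 132840163/588627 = 225.68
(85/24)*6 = 85/4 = 21.25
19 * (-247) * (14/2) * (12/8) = -98553/2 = -49276.50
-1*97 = -97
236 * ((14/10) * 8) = 13216/5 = 2643.20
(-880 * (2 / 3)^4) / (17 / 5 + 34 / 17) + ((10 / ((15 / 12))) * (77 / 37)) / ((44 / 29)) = -21.22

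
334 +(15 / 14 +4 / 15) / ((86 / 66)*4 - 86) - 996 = -123545531 / 186620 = -662.02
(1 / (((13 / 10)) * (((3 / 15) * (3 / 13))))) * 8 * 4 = 1600 / 3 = 533.33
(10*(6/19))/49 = 60/931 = 0.06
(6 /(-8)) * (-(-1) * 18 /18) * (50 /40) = -15 /16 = -0.94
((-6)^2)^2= 1296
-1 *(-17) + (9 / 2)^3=865 / 8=108.12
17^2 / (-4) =-289 / 4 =-72.25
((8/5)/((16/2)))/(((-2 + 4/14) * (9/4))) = -7/135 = -0.05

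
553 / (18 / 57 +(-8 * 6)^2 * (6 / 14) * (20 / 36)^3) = 1985823 / 609134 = 3.26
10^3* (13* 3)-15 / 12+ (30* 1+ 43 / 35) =39029.98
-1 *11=-11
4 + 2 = 6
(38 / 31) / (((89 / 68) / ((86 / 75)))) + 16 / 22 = 4099864 / 2276175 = 1.80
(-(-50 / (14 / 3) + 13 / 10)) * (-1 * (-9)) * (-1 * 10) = -847.29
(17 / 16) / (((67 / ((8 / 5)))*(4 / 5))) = 17 / 536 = 0.03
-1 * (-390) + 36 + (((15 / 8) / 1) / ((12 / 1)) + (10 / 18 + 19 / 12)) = 123349 / 288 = 428.30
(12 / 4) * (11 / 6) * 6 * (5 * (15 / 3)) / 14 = 825 / 14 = 58.93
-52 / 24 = -13 / 6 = -2.17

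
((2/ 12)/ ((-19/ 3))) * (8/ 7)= -4/ 133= -0.03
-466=-466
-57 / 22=-2.59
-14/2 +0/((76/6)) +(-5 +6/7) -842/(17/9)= -54372/119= -456.91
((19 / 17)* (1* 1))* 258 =4902 / 17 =288.35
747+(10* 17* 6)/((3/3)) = 1767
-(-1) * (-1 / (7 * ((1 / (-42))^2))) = -252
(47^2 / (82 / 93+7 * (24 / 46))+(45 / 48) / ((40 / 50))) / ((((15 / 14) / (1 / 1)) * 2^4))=353652383 / 12413440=28.49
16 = 16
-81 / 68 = -1.19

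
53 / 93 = 0.57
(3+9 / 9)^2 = 16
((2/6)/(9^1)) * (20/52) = 5/351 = 0.01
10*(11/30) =11/3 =3.67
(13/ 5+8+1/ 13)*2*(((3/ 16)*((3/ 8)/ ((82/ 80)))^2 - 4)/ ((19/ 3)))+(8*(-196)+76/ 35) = -18359812719/ 11625796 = -1579.23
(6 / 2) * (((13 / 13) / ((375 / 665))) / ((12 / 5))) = 133 / 60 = 2.22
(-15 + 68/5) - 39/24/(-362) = -20207/14480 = -1.40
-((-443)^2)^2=-38513670001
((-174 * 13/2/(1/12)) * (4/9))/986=-104/17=-6.12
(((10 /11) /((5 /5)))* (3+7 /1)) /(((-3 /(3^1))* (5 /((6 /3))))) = -3.64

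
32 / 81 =0.40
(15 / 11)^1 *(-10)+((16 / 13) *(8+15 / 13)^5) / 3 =4197810377374 / 159284697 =26354.13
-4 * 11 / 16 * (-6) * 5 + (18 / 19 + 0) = 3171 / 38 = 83.45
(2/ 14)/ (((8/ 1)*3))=1/ 168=0.01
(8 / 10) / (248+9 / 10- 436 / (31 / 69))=-248 / 223681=-0.00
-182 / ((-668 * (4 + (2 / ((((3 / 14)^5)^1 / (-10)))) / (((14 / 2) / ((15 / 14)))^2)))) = -2457 / 9315928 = -0.00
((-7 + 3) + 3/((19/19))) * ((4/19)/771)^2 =-16/214593201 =-0.00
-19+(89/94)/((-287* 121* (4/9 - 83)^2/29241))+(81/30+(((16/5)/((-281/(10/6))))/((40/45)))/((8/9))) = -82662652005820111/5063829425259220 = -16.32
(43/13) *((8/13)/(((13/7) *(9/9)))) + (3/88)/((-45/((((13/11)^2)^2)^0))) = 3176363/2900040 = 1.10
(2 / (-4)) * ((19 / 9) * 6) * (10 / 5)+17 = 13 / 3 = 4.33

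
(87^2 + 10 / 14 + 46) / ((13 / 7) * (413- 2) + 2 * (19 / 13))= 138606 / 13945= 9.94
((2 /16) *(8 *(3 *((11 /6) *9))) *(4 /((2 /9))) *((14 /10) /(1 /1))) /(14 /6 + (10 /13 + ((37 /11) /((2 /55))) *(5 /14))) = 34.52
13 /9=1.44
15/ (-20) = -0.75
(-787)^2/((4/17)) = 10529273/4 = 2632318.25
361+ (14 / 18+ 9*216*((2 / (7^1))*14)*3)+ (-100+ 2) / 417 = 29635618 / 1251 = 23689.54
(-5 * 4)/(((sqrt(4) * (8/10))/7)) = -175/2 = -87.50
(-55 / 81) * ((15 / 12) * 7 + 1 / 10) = -649 / 108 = -6.01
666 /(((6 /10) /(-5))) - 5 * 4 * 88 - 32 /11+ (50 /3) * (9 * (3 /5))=-79452 /11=-7222.91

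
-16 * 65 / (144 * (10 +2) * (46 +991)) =-65 / 111996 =-0.00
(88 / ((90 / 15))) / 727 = 44 / 2181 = 0.02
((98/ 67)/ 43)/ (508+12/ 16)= 392/ 5862835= 0.00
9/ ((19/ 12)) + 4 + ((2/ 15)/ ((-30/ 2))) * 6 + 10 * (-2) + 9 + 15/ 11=-86/ 15675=-0.01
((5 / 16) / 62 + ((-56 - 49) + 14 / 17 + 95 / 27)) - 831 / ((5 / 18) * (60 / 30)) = -3634548557 / 2276640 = -1596.45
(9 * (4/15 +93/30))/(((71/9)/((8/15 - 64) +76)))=85446/1775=48.14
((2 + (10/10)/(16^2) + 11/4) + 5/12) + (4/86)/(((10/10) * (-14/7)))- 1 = 136961/33024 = 4.15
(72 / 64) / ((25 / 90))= 81 / 20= 4.05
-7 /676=-0.01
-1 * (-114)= 114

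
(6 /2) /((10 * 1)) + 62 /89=887 /890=1.00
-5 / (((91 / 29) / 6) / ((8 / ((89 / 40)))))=-278400 / 8099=-34.37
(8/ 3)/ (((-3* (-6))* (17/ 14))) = 56/ 459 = 0.12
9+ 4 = 13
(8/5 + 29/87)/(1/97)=2813/15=187.53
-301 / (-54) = 301 / 54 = 5.57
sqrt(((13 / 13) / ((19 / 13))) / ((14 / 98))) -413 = -413 + sqrt(1729) / 19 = -410.81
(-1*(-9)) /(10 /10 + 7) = 9 /8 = 1.12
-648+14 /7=-646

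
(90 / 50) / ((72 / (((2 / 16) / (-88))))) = -1 / 28160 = -0.00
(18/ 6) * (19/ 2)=57/ 2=28.50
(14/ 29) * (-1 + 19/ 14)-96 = -2779/ 29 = -95.83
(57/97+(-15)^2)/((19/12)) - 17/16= 4170013/29488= 141.41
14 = 14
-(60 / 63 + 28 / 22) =-514 / 231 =-2.23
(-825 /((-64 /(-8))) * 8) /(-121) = 75 /11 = 6.82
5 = 5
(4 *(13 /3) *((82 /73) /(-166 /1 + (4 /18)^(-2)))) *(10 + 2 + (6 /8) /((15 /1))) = -1027624 /638385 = -1.61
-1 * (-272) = 272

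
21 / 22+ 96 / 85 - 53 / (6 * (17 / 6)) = -1933 / 1870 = -1.03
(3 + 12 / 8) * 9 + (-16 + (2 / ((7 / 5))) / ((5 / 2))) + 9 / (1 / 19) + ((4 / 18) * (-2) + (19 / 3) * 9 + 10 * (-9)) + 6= 21247 / 126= 168.63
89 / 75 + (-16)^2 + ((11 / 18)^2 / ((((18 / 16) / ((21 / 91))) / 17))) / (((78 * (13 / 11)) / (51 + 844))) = 10804116844 / 40040325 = 269.83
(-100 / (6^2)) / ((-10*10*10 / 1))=0.00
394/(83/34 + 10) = 13396/423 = 31.67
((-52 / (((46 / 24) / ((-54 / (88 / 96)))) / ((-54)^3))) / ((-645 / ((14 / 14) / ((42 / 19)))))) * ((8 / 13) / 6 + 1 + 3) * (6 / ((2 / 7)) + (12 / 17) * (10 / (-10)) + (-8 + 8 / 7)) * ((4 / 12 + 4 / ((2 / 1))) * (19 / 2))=279227479744512 / 1294601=215686130.12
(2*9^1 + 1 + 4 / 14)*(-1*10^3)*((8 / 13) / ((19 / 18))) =-19440000 / 1729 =-11243.49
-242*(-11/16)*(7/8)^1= 9317/64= 145.58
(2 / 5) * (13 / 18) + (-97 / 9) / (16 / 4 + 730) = 3019 / 11010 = 0.27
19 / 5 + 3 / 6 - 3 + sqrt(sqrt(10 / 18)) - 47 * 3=-1397 / 10 + sqrt(3) * 5^(1 / 4) / 3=-138.84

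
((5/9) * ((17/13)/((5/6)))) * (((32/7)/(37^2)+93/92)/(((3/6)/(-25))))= -380019275/8595951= -44.21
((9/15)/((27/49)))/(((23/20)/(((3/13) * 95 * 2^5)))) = 595840/897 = 664.26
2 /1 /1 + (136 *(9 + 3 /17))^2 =1557506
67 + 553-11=609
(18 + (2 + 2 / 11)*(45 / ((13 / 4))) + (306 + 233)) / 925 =83971 / 132275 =0.63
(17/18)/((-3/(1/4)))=-17/216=-0.08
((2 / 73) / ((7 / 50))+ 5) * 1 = 2655 / 511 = 5.20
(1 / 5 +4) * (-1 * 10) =-42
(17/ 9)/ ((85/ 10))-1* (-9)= 83/ 9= 9.22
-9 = -9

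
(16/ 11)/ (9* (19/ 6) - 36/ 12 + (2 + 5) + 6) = 0.04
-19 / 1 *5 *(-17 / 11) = 1615 / 11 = 146.82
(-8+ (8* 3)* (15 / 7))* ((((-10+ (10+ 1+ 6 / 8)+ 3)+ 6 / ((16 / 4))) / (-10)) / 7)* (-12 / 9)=760 / 147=5.17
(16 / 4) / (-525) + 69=36221 / 525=68.99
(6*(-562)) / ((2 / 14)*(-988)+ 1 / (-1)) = 23604 / 995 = 23.72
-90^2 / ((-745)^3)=324 / 16539745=0.00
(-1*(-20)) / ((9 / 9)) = 20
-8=-8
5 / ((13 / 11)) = 4.23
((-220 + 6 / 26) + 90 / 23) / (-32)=64541 / 9568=6.75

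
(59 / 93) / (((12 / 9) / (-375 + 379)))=59 / 31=1.90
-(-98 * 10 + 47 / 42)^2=-1690278769 / 1764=-958207.92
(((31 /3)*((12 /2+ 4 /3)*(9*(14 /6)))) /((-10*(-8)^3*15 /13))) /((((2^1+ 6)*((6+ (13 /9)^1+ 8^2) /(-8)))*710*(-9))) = 31031 /52592256000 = 0.00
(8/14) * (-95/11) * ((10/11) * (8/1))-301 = -285347/847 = -336.89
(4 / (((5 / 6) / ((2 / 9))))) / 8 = 2 / 15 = 0.13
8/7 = 1.14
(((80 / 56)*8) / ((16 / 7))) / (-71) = -5 / 71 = -0.07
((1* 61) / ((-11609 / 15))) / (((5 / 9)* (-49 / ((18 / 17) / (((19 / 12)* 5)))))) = 355752 / 918678215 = 0.00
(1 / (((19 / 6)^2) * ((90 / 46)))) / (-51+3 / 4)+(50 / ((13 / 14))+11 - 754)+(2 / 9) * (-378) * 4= -4835107019 / 4716465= -1025.15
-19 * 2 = -38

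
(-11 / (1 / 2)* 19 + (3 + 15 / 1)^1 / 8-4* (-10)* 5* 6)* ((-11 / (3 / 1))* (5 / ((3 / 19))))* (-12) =3278165 / 3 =1092721.67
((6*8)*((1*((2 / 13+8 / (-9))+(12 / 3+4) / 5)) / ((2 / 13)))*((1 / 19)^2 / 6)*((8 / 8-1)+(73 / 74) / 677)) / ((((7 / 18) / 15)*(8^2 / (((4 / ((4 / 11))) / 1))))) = 609477 / 506390584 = 0.00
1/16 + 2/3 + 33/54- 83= -81.66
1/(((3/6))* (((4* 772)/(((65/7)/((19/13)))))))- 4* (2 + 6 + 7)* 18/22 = -49.09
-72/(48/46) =-69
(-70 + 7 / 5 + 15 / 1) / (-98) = 134 / 245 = 0.55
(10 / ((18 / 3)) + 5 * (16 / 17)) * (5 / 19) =1625 / 969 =1.68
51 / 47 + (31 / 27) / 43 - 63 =-3377053 / 54567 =-61.89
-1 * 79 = -79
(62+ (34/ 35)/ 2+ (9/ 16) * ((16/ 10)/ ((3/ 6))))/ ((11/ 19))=8550/ 77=111.04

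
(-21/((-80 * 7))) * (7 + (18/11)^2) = 3513/9680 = 0.36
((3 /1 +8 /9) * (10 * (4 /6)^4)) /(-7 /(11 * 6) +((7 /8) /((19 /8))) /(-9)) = -334400 /6399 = -52.26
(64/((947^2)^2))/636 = 16/127878354814479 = 0.00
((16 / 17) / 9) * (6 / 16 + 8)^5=1350125107 / 313344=4308.76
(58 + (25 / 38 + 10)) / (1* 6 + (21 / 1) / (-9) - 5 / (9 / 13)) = -23481 / 1216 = -19.31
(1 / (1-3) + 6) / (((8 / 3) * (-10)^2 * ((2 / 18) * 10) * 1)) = 297 / 16000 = 0.02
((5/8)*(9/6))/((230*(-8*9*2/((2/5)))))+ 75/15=441599/88320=5.00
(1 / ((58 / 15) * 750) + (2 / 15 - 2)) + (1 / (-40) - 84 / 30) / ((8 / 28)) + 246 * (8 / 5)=13288247 / 34800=381.85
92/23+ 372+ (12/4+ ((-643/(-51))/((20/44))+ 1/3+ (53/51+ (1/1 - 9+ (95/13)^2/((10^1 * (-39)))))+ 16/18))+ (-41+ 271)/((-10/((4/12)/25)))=6732149543/16807050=400.56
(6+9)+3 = 18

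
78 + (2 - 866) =-786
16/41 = 0.39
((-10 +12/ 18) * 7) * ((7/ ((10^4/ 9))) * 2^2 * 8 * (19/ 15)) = -52136/ 3125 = -16.68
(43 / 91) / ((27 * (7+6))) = 43 / 31941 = 0.00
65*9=585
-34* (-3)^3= 918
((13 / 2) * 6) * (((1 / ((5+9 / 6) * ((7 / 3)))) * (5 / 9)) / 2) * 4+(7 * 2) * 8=804 / 7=114.86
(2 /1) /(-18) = -0.11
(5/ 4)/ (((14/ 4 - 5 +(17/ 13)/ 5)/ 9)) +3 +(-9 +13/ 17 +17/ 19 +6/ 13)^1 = -17526811/ 1352078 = -12.96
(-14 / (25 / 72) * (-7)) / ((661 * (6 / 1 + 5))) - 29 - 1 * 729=-137778394 / 181775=-757.96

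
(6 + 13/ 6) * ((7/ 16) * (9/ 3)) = 343/ 32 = 10.72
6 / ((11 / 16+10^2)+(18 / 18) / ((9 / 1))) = 0.06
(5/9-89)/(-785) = 0.11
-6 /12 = -1 /2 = -0.50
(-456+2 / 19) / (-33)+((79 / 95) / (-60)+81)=5944031 / 62700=94.80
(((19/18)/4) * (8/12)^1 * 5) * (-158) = -7505/54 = -138.98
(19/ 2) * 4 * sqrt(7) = 38 * sqrt(7) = 100.54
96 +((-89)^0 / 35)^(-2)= 1321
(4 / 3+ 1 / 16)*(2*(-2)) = -67 / 12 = -5.58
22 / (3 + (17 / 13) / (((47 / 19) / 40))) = 13442 / 14753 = 0.91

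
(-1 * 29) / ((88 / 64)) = -232 / 11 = -21.09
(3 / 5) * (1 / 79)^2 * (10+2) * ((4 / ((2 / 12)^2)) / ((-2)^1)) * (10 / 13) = -5184 / 81133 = -0.06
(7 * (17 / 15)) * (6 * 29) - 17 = 6817 / 5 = 1363.40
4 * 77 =308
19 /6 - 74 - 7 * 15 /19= -8705 /114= -76.36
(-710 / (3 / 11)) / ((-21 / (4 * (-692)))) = -21618080 / 63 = -343144.13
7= 7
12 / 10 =6 / 5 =1.20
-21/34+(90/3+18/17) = 1035/34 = 30.44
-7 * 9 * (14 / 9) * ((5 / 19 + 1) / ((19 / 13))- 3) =75558 / 361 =209.30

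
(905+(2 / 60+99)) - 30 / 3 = 29821 / 30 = 994.03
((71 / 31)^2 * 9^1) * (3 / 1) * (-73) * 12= -119229732 / 961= -124068.40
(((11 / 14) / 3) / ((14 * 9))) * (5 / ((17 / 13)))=715 / 89964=0.01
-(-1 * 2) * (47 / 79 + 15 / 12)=583 / 158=3.69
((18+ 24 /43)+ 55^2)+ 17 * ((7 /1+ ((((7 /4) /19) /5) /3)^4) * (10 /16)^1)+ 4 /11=3985822683527626441 /1278205049088000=3118.30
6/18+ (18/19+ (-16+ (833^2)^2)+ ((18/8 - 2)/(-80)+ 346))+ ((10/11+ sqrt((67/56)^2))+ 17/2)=676231761640126051/1404480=481481944662.88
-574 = -574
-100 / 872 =-25 / 218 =-0.11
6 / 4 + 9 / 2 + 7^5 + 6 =16819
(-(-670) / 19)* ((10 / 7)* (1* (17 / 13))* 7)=113900 / 247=461.13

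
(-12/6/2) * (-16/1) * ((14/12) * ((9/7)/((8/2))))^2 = 9/4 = 2.25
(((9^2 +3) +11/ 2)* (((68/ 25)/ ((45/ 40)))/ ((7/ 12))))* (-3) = -194752/ 175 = -1112.87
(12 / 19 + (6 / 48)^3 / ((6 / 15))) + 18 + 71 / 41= 16247607 / 797696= 20.37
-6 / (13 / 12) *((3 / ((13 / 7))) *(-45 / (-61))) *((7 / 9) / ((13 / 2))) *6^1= -4.74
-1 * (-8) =8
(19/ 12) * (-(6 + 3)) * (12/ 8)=-171/ 8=-21.38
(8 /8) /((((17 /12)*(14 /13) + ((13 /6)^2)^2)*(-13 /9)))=-11664 /396997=-0.03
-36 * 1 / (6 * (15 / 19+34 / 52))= -2964 / 713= -4.16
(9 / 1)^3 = 729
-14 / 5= -2.80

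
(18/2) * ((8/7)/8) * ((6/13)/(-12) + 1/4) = 99/364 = 0.27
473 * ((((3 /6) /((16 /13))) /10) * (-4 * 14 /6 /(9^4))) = -43043 /1574640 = -0.03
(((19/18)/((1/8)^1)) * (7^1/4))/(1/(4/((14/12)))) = 152/3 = 50.67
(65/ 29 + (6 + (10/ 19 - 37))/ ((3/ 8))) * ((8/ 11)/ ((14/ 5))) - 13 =-1422371/ 42427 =-33.53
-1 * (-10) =10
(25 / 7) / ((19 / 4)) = 100 / 133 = 0.75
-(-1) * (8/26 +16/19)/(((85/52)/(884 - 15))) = 987184/1615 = 611.26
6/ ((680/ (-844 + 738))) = -159/ 170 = -0.94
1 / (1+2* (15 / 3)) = 1 / 11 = 0.09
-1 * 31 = -31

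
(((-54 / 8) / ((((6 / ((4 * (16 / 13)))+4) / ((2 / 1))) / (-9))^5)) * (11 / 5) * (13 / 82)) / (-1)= -1149.17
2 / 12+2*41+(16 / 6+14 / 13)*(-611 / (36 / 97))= -164185 / 27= -6080.93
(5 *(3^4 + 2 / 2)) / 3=410 / 3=136.67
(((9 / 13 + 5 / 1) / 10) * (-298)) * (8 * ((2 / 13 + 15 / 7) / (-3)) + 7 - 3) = 1279016 / 3549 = 360.39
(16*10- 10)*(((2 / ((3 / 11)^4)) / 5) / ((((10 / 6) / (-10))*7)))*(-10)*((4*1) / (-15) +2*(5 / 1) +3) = 223714480 / 189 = 1183674.50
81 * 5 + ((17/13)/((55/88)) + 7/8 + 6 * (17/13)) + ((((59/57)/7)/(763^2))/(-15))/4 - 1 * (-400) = 59124493436761/72473054472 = 815.81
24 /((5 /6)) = 144 /5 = 28.80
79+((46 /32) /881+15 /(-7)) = 7583809 /98672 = 76.86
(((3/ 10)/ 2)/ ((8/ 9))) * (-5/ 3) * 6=-27/ 16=-1.69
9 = 9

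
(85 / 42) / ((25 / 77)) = 187 / 30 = 6.23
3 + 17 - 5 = 15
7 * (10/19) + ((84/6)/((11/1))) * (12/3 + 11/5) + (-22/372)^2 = 418599661/36152820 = 11.58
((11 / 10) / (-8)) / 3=-11 / 240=-0.05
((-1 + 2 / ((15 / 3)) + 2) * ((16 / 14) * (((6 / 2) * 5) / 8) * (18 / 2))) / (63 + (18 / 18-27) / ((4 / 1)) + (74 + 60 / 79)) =1422 / 6913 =0.21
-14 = -14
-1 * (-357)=357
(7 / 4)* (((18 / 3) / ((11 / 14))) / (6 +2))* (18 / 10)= 1323 / 440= 3.01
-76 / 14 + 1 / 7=-37 / 7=-5.29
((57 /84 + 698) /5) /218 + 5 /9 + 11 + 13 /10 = 13.50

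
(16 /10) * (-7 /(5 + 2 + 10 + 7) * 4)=-1.87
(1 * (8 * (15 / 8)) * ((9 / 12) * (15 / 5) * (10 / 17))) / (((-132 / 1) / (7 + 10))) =-225 / 88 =-2.56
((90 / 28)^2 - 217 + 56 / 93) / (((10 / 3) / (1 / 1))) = -751235 / 12152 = -61.82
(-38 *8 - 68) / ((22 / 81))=-15066 / 11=-1369.64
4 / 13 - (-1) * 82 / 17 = 1134 / 221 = 5.13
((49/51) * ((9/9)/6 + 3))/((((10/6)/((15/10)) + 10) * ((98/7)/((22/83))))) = 1463/282200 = 0.01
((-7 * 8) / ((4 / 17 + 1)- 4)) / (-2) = -10.13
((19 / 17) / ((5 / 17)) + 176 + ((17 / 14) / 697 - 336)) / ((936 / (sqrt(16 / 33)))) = -448289 * sqrt(33) / 22162140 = -0.12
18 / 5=3.60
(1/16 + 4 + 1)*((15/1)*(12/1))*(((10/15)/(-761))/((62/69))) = -83835/94364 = -0.89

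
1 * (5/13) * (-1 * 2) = -10/13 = -0.77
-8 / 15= -0.53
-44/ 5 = -8.80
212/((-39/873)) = -61692/13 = -4745.54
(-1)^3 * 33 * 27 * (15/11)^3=-273375/121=-2259.30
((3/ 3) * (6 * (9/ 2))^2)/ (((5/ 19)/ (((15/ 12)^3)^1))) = 5410.55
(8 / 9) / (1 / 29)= 232 / 9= 25.78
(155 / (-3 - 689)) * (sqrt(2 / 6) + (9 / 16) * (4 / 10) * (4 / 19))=-155 * sqrt(3) / 2076 - 279 / 26296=-0.14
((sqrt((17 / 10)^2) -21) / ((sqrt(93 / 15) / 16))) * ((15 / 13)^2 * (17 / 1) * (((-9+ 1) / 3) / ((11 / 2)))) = 6299520 * sqrt(155) / 57629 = 1360.92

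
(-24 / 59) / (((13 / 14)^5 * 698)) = -6453888 / 7645294163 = -0.00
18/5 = 3.60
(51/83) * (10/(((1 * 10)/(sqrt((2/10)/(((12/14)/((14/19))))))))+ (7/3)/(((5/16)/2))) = 119 * sqrt(285)/7885+ 3808/415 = 9.43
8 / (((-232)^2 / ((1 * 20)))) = 5 / 1682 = 0.00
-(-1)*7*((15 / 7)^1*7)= 105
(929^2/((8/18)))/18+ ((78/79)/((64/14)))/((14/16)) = 68180395/632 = 107880.37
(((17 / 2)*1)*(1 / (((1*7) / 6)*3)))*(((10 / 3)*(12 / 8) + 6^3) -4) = 527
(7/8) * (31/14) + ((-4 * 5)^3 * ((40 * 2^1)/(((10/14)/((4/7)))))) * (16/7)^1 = -131071783/112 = -1170283.78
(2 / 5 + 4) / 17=22 / 85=0.26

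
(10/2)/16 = 5/16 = 0.31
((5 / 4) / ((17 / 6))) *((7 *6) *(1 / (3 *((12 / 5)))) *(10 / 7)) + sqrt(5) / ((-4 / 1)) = 125 / 34 - sqrt(5) / 4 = 3.12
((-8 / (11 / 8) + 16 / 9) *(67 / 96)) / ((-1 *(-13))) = -1675 / 7722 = -0.22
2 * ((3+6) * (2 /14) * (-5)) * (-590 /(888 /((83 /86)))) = 367275 /44548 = 8.24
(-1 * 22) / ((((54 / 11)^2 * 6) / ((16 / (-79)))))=5324 / 172773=0.03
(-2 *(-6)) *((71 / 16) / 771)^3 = 357911 / 156437849088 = 0.00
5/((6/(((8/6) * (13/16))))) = 0.90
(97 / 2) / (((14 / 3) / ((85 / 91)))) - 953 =-2403509 / 2548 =-943.29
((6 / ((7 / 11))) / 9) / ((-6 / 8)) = -88 / 63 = -1.40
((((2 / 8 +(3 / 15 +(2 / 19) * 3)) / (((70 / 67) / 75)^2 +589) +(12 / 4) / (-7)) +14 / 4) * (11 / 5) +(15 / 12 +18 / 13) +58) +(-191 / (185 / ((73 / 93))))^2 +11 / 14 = 1612245015150622457587 / 23421168376240778325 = 68.84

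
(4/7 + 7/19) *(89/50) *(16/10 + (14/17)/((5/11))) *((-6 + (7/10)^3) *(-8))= 14600717/56525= 258.31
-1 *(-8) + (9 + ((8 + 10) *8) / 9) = 33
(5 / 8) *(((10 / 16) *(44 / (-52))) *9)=-2475 / 832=-2.97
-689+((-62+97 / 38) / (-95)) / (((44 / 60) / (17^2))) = -3513485 / 7942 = -442.39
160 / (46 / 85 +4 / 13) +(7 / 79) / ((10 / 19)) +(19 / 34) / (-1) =592376282 / 3149335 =188.10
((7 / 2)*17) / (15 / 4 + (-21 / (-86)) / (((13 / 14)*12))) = 66521 / 4217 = 15.77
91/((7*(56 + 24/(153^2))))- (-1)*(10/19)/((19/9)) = 75947319/157748336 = 0.48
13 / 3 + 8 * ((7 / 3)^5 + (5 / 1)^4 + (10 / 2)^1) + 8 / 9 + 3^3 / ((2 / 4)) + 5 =1374782 / 243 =5657.54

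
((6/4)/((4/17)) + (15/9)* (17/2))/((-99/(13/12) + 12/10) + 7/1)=-32045/129768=-0.25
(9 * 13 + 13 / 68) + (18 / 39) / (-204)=103595 / 884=117.19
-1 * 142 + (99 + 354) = 311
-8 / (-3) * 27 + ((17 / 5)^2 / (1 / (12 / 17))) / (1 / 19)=5676 / 25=227.04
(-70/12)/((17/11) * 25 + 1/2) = -55/369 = -0.15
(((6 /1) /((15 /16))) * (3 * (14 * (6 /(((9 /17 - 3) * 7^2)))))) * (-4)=13056 /245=53.29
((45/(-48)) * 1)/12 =-5/64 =-0.08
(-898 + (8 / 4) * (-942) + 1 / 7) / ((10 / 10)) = -19473 / 7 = -2781.86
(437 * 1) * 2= 874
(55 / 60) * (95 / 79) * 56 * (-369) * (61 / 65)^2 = -1339180458 / 66755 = -20061.13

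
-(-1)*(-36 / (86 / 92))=-1656 / 43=-38.51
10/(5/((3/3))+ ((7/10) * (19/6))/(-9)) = 5400/2567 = 2.10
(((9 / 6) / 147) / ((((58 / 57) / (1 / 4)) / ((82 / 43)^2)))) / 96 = 31939 / 336310912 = 0.00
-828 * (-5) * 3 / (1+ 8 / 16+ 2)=24840 / 7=3548.57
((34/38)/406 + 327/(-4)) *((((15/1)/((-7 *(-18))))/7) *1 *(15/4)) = -31530125/6047776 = -5.21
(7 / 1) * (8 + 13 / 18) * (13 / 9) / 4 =14287 / 648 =22.05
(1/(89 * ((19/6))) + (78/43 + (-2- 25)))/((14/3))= -784755/145426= -5.40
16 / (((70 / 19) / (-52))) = -7904 / 35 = -225.83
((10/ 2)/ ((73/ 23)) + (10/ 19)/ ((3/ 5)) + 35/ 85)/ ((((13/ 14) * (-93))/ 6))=-5673136/ 28507011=-0.20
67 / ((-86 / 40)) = -1340 / 43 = -31.16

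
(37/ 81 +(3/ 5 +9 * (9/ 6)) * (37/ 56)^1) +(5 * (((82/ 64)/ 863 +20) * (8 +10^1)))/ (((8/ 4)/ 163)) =11486960226347/ 78291360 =146720.66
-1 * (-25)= 25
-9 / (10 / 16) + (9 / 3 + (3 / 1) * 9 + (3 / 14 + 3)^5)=964590897 / 2689120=358.70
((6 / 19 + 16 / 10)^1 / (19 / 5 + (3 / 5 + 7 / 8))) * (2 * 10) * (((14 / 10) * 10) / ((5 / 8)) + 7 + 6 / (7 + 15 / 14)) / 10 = 49594272 / 2265085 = 21.90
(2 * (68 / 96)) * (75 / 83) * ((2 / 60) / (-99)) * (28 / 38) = -595 / 1873476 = -0.00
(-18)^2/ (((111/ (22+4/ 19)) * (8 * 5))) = 5697/ 3515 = 1.62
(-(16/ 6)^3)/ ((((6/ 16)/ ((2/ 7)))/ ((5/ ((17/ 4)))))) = -163840/ 9639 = -17.00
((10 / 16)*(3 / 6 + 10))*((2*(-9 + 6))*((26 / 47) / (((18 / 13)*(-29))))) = 5915 / 10904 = 0.54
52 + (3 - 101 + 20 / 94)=-2152 / 47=-45.79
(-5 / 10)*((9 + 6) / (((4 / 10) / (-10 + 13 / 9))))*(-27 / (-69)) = 5775 / 92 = 62.77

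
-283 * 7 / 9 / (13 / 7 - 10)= 13867 / 513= 27.03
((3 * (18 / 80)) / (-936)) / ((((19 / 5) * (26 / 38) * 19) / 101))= -303 / 205504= -0.00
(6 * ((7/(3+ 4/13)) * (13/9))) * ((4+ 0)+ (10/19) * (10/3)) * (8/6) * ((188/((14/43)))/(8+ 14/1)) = 20842432/5643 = 3693.50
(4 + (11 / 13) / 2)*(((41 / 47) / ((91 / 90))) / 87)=0.04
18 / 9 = 2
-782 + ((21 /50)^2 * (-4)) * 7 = -491837 /625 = -786.94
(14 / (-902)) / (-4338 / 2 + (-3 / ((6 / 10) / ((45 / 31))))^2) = 6727 / 917236584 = 0.00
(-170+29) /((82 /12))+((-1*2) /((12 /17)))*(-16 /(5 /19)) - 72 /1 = 48974 /615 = 79.63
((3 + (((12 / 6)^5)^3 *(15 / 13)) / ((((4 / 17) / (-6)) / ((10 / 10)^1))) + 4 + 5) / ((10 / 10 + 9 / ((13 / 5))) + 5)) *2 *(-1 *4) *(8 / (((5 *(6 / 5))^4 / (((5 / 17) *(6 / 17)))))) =167114720 / 319923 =522.36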